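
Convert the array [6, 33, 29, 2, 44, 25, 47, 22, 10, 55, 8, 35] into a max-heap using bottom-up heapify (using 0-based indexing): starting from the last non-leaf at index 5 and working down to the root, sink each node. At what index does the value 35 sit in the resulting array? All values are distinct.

5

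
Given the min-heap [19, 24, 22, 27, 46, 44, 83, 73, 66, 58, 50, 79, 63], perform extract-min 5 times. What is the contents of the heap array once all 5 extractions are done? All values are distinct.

[46, 50, 58, 66, 79, 63, 83, 73]

extract-min #1 returns 19:
  remove root 19; move last element 63 to root → [63, 24, 22, 27, 46, 44, 83, 73, 66, 58, 50, 79]
  63 vs smaller child 22 at index 2, swap → [22, 24, 63, 27, 46, 44, 83, 73, 66, 58, 50, 79]
  63 vs smaller child 44 at index 5, swap → [22, 24, 44, 27, 46, 63, 83, 73, 66, 58, 50, 79]
extract-min #2 returns 22:
  remove root 22; move last element 79 to root → [79, 24, 44, 27, 46, 63, 83, 73, 66, 58, 50]
  79 vs smaller child 24 at index 1, swap → [24, 79, 44, 27, 46, 63, 83, 73, 66, 58, 50]
  79 vs smaller child 27 at index 3, swap → [24, 27, 44, 79, 46, 63, 83, 73, 66, 58, 50]
  79 vs smaller child 66 at index 8, swap → [24, 27, 44, 66, 46, 63, 83, 73, 79, 58, 50]
extract-min #3 returns 24:
  remove root 24; move last element 50 to root → [50, 27, 44, 66, 46, 63, 83, 73, 79, 58]
  50 vs smaller child 27 at index 1, swap → [27, 50, 44, 66, 46, 63, 83, 73, 79, 58]
  50 vs smaller child 46 at index 4, swap → [27, 46, 44, 66, 50, 63, 83, 73, 79, 58]
extract-min #4 returns 27:
  remove root 27; move last element 58 to root → [58, 46, 44, 66, 50, 63, 83, 73, 79]
  58 vs smaller child 44 at index 2, swap → [44, 46, 58, 66, 50, 63, 83, 73, 79]
extract-min #5 returns 44:
  remove root 44; move last element 79 to root → [79, 46, 58, 66, 50, 63, 83, 73]
  79 vs smaller child 46 at index 1, swap → [46, 79, 58, 66, 50, 63, 83, 73]
  79 vs smaller child 50 at index 4, swap → [46, 50, 58, 66, 79, 63, 83, 73]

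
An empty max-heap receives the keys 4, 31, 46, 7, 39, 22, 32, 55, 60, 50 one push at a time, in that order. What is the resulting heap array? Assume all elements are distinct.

[60, 55, 32, 46, 50, 22, 31, 4, 39, 7]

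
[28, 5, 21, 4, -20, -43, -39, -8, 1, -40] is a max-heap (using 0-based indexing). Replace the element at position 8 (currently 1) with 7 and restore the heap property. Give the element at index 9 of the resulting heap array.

set index 8 from 1 to 7 → [28, 5, 21, 4, -20, -43, -39, -8, 7, -40]
7 > parent 4 at index 3, swap → [28, 5, 21, 7, -20, -43, -39, -8, 4, -40]
7 > parent 5 at index 1, swap → [28, 7, 21, 5, -20, -43, -39, -8, 4, -40]
resulting array: [28, 7, 21, 5, -20, -43, -39, -8, 4, -40]

-40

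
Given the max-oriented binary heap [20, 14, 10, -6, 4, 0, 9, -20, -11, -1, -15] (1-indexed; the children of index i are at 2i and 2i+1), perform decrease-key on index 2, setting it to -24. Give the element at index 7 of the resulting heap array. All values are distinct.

set index 2 from 14 to -24 → [20, -24, 10, -6, 4, 0, 9, -20, -11, -1, -15]
-24 vs larger child 4 at index 5, swap → [20, 4, 10, -6, -24, 0, 9, -20, -11, -1, -15]
-24 vs larger child -1 at index 10, swap → [20, 4, 10, -6, -1, 0, 9, -20, -11, -24, -15]
resulting array: [20, 4, 10, -6, -1, 0, 9, -20, -11, -24, -15]

9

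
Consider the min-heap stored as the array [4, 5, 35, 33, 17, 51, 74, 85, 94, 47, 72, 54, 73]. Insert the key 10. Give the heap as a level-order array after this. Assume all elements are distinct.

[4, 5, 10, 33, 17, 51, 35, 85, 94, 47, 72, 54, 73, 74]

append 10 at index 13 → [4, 5, 35, 33, 17, 51, 74, 85, 94, 47, 72, 54, 73, 10]
10 < parent 74 at index 6, swap → [4, 5, 35, 33, 17, 51, 10, 85, 94, 47, 72, 54, 73, 74]
10 < parent 35 at index 2, swap → [4, 5, 10, 33, 17, 51, 35, 85, 94, 47, 72, 54, 73, 74]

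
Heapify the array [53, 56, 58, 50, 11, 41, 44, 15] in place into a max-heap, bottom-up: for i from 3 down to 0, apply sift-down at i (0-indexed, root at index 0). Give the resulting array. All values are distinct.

[58, 56, 53, 50, 11, 41, 44, 15]

sift down from index 3: already satisfies heap property
sift down from index 2: already satisfies heap property
sift down from index 1: already satisfies heap property
sift down from index 0:
  53 vs larger child 58 at index 2, swap → [58, 56, 53, 50, 11, 41, 44, 15]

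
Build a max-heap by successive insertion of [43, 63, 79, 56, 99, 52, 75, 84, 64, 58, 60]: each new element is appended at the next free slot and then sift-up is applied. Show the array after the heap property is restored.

[99, 84, 75, 79, 60, 52, 63, 43, 64, 56, 58]

Insert 43:
  append 43 at index 0 → [43] (no swap needed)
Insert 63:
  append 63 at index 1 → [43, 63]
  63 > parent 43 at index 0, swap → [63, 43]
Insert 79:
  append 79 at index 2 → [63, 43, 79]
  79 > parent 63 at index 0, swap → [79, 43, 63]
Insert 56:
  append 56 at index 3 → [79, 43, 63, 56]
  56 > parent 43 at index 1, swap → [79, 56, 63, 43]
Insert 99:
  append 99 at index 4 → [79, 56, 63, 43, 99]
  99 > parent 56 at index 1, swap → [79, 99, 63, 43, 56]
  99 > parent 79 at index 0, swap → [99, 79, 63, 43, 56]
Insert 52:
  append 52 at index 5 → [99, 79, 63, 43, 56, 52] (no swap needed)
Insert 75:
  append 75 at index 6 → [99, 79, 63, 43, 56, 52, 75]
  75 > parent 63 at index 2, swap → [99, 79, 75, 43, 56, 52, 63]
Insert 84:
  append 84 at index 7 → [99, 79, 75, 43, 56, 52, 63, 84]
  84 > parent 43 at index 3, swap → [99, 79, 75, 84, 56, 52, 63, 43]
  84 > parent 79 at index 1, swap → [99, 84, 75, 79, 56, 52, 63, 43]
Insert 64:
  append 64 at index 8 → [99, 84, 75, 79, 56, 52, 63, 43, 64] (no swap needed)
Insert 58:
  append 58 at index 9 → [99, 84, 75, 79, 56, 52, 63, 43, 64, 58]
  58 > parent 56 at index 4, swap → [99, 84, 75, 79, 58, 52, 63, 43, 64, 56]
Insert 60:
  append 60 at index 10 → [99, 84, 75, 79, 58, 52, 63, 43, 64, 56, 60]
  60 > parent 58 at index 4, swap → [99, 84, 75, 79, 60, 52, 63, 43, 64, 56, 58]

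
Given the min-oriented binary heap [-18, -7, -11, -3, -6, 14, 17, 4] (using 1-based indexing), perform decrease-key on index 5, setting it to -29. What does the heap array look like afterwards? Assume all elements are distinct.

set index 5 from -6 to -29 → [-18, -7, -11, -3, -29, 14, 17, 4]
-29 < parent -7 at index 2, swap → [-18, -29, -11, -3, -7, 14, 17, 4]
-29 < parent -18 at index 1, swap → [-29, -18, -11, -3, -7, 14, 17, 4]

[-29, -18, -11, -3, -7, 14, 17, 4]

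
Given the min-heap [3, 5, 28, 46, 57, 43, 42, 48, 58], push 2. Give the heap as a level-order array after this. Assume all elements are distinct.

[2, 3, 28, 46, 5, 43, 42, 48, 58, 57]

append 2 at index 9 → [3, 5, 28, 46, 57, 43, 42, 48, 58, 2]
2 < parent 57 at index 4, swap → [3, 5, 28, 46, 2, 43, 42, 48, 58, 57]
2 < parent 5 at index 1, swap → [3, 2, 28, 46, 5, 43, 42, 48, 58, 57]
2 < parent 3 at index 0, swap → [2, 3, 28, 46, 5, 43, 42, 48, 58, 57]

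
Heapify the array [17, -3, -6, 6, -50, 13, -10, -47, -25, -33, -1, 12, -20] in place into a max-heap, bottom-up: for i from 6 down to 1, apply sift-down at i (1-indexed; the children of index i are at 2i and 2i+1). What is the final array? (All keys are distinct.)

[17, 6, 13, -3, -1, 12, -10, -47, -25, -33, -50, -6, -20]

sift down from index 6: already satisfies heap property
sift down from index 5:
  -50 vs larger child -1 at index 11, swap → [17, -3, -6, 6, -1, 13, -10, -47, -25, -33, -50, 12, -20]
sift down from index 4: already satisfies heap property
sift down from index 3:
  -6 vs larger child 13 at index 6, swap → [17, -3, 13, 6, -1, -6, -10, -47, -25, -33, -50, 12, -20]
  -6 vs larger child 12 at index 12, swap → [17, -3, 13, 6, -1, 12, -10, -47, -25, -33, -50, -6, -20]
sift down from index 2:
  -3 vs larger child 6 at index 4, swap → [17, 6, 13, -3, -1, 12, -10, -47, -25, -33, -50, -6, -20]
sift down from index 1: already satisfies heap property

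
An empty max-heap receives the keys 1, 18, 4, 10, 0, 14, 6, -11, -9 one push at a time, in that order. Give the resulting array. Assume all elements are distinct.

[18, 10, 14, 1, 0, 4, 6, -11, -9]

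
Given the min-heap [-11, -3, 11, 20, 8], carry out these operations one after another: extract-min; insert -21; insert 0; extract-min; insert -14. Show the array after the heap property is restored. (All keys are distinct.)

extract-min → returns -11:
  remove root -11; move last element 8 to root → [8, -3, 11, 20]
  8 vs smaller child -3 at index 1, swap → [-3, 8, 11, 20]
insert -21:
  append -21 at index 4 → [-3, 8, 11, 20, -21]
  -21 < parent 8 at index 1, swap → [-3, -21, 11, 20, 8]
  -21 < parent -3 at index 0, swap → [-21, -3, 11, 20, 8]
insert 0:
  append 0 at index 5 → [-21, -3, 11, 20, 8, 0]
  0 < parent 11 at index 2, swap → [-21, -3, 0, 20, 8, 11]
extract-min → returns -21:
  remove root -21; move last element 11 to root → [11, -3, 0, 20, 8]
  11 vs smaller child -3 at index 1, swap → [-3, 11, 0, 20, 8]
  11 vs smaller child 8 at index 4, swap → [-3, 8, 0, 20, 11]
insert -14:
  append -14 at index 5 → [-3, 8, 0, 20, 11, -14]
  -14 < parent 0 at index 2, swap → [-3, 8, -14, 20, 11, 0]
  -14 < parent -3 at index 0, swap → [-14, 8, -3, 20, 11, 0]

[-14, 8, -3, 20, 11, 0]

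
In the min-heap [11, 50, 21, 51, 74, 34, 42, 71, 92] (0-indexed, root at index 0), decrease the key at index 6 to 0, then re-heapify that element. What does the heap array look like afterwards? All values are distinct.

set index 6 from 42 to 0 → [11, 50, 21, 51, 74, 34, 0, 71, 92]
0 < parent 21 at index 2, swap → [11, 50, 0, 51, 74, 34, 21, 71, 92]
0 < parent 11 at index 0, swap → [0, 50, 11, 51, 74, 34, 21, 71, 92]

[0, 50, 11, 51, 74, 34, 21, 71, 92]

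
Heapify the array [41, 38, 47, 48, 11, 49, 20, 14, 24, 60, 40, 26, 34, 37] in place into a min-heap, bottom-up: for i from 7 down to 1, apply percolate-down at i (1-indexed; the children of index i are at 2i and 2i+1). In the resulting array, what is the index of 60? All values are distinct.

sift down from index 7: already satisfies heap property
sift down from index 6:
  49 vs smaller child 26 at index 12, swap → [41, 38, 47, 48, 11, 26, 20, 14, 24, 60, 40, 49, 34, 37]
sift down from index 5: already satisfies heap property
sift down from index 4:
  48 vs smaller child 14 at index 8, swap → [41, 38, 47, 14, 11, 26, 20, 48, 24, 60, 40, 49, 34, 37]
sift down from index 3:
  47 vs smaller child 20 at index 7, swap → [41, 38, 20, 14, 11, 26, 47, 48, 24, 60, 40, 49, 34, 37]
  47 vs only child 37 at index 14, swap → [41, 38, 20, 14, 11, 26, 37, 48, 24, 60, 40, 49, 34, 47]
sift down from index 2:
  38 vs smaller child 11 at index 5, swap → [41, 11, 20, 14, 38, 26, 37, 48, 24, 60, 40, 49, 34, 47]
sift down from index 1:
  41 vs smaller child 11 at index 2, swap → [11, 41, 20, 14, 38, 26, 37, 48, 24, 60, 40, 49, 34, 47]
  41 vs smaller child 14 at index 4, swap → [11, 14, 20, 41, 38, 26, 37, 48, 24, 60, 40, 49, 34, 47]
  41 vs smaller child 24 at index 9, swap → [11, 14, 20, 24, 38, 26, 37, 48, 41, 60, 40, 49, 34, 47]
resulting array: [11, 14, 20, 24, 38, 26, 37, 48, 41, 60, 40, 49, 34, 47]

10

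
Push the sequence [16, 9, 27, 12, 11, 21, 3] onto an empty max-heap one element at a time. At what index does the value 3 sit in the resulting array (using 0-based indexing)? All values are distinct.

6

Insert 16:
  append 16 at index 0 → [16] (no swap needed)
Insert 9:
  append 9 at index 1 → [16, 9] (no swap needed)
Insert 27:
  append 27 at index 2 → [16, 9, 27]
  27 > parent 16 at index 0, swap → [27, 9, 16]
Insert 12:
  append 12 at index 3 → [27, 9, 16, 12]
  12 > parent 9 at index 1, swap → [27, 12, 16, 9]
Insert 11:
  append 11 at index 4 → [27, 12, 16, 9, 11] (no swap needed)
Insert 21:
  append 21 at index 5 → [27, 12, 16, 9, 11, 21]
  21 > parent 16 at index 2, swap → [27, 12, 21, 9, 11, 16]
Insert 3:
  append 3 at index 6 → [27, 12, 21, 9, 11, 16, 3] (no swap needed)
resulting array: [27, 12, 21, 9, 11, 16, 3]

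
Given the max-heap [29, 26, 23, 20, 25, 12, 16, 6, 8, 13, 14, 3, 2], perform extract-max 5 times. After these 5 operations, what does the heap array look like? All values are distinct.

extract-max #1 returns 29:
  remove root 29; move last element 2 to root → [2, 26, 23, 20, 25, 12, 16, 6, 8, 13, 14, 3]
  2 vs larger child 26 at index 1, swap → [26, 2, 23, 20, 25, 12, 16, 6, 8, 13, 14, 3]
  2 vs larger child 25 at index 4, swap → [26, 25, 23, 20, 2, 12, 16, 6, 8, 13, 14, 3]
  2 vs larger child 14 at index 10, swap → [26, 25, 23, 20, 14, 12, 16, 6, 8, 13, 2, 3]
extract-max #2 returns 26:
  remove root 26; move last element 3 to root → [3, 25, 23, 20, 14, 12, 16, 6, 8, 13, 2]
  3 vs larger child 25 at index 1, swap → [25, 3, 23, 20, 14, 12, 16, 6, 8, 13, 2]
  3 vs larger child 20 at index 3, swap → [25, 20, 23, 3, 14, 12, 16, 6, 8, 13, 2]
  3 vs larger child 8 at index 8, swap → [25, 20, 23, 8, 14, 12, 16, 6, 3, 13, 2]
extract-max #3 returns 25:
  remove root 25; move last element 2 to root → [2, 20, 23, 8, 14, 12, 16, 6, 3, 13]
  2 vs larger child 23 at index 2, swap → [23, 20, 2, 8, 14, 12, 16, 6, 3, 13]
  2 vs larger child 16 at index 6, swap → [23, 20, 16, 8, 14, 12, 2, 6, 3, 13]
extract-max #4 returns 23:
  remove root 23; move last element 13 to root → [13, 20, 16, 8, 14, 12, 2, 6, 3]
  13 vs larger child 20 at index 1, swap → [20, 13, 16, 8, 14, 12, 2, 6, 3]
  13 vs larger child 14 at index 4, swap → [20, 14, 16, 8, 13, 12, 2, 6, 3]
extract-max #5 returns 20:
  remove root 20; move last element 3 to root → [3, 14, 16, 8, 13, 12, 2, 6]
  3 vs larger child 16 at index 2, swap → [16, 14, 3, 8, 13, 12, 2, 6]
  3 vs larger child 12 at index 5, swap → [16, 14, 12, 8, 13, 3, 2, 6]

[16, 14, 12, 8, 13, 3, 2, 6]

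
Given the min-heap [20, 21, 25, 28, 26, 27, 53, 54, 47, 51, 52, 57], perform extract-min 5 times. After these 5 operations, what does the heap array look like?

extract-min #1 returns 20:
  remove root 20; move last element 57 to root → [57, 21, 25, 28, 26, 27, 53, 54, 47, 51, 52]
  57 vs smaller child 21 at index 1, swap → [21, 57, 25, 28, 26, 27, 53, 54, 47, 51, 52]
  57 vs smaller child 26 at index 4, swap → [21, 26, 25, 28, 57, 27, 53, 54, 47, 51, 52]
  57 vs smaller child 51 at index 9, swap → [21, 26, 25, 28, 51, 27, 53, 54, 47, 57, 52]
extract-min #2 returns 21:
  remove root 21; move last element 52 to root → [52, 26, 25, 28, 51, 27, 53, 54, 47, 57]
  52 vs smaller child 25 at index 2, swap → [25, 26, 52, 28, 51, 27, 53, 54, 47, 57]
  52 vs smaller child 27 at index 5, swap → [25, 26, 27, 28, 51, 52, 53, 54, 47, 57]
extract-min #3 returns 25:
  remove root 25; move last element 57 to root → [57, 26, 27, 28, 51, 52, 53, 54, 47]
  57 vs smaller child 26 at index 1, swap → [26, 57, 27, 28, 51, 52, 53, 54, 47]
  57 vs smaller child 28 at index 3, swap → [26, 28, 27, 57, 51, 52, 53, 54, 47]
  57 vs smaller child 47 at index 8, swap → [26, 28, 27, 47, 51, 52, 53, 54, 57]
extract-min #4 returns 26:
  remove root 26; move last element 57 to root → [57, 28, 27, 47, 51, 52, 53, 54]
  57 vs smaller child 27 at index 2, swap → [27, 28, 57, 47, 51, 52, 53, 54]
  57 vs smaller child 52 at index 5, swap → [27, 28, 52, 47, 51, 57, 53, 54]
extract-min #5 returns 27:
  remove root 27; move last element 54 to root → [54, 28, 52, 47, 51, 57, 53]
  54 vs smaller child 28 at index 1, swap → [28, 54, 52, 47, 51, 57, 53]
  54 vs smaller child 47 at index 3, swap → [28, 47, 52, 54, 51, 57, 53]

[28, 47, 52, 54, 51, 57, 53]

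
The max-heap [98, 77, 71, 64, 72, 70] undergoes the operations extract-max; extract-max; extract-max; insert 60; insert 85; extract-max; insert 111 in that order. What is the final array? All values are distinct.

extract-max → returns 98:
  remove root 98; move last element 70 to root → [70, 77, 71, 64, 72]
  70 vs larger child 77 at index 1, swap → [77, 70, 71, 64, 72]
  70 vs larger child 72 at index 4, swap → [77, 72, 71, 64, 70]
extract-max → returns 77:
  remove root 77; move last element 70 to root → [70, 72, 71, 64]
  70 vs larger child 72 at index 1, swap → [72, 70, 71, 64]
extract-max → returns 72:
  remove root 72; move last element 64 to root → [64, 70, 71]
  64 vs larger child 71 at index 2, swap → [71, 70, 64]
insert 60:
  append 60 at index 3 → [71, 70, 64, 60] (no swap needed)
insert 85:
  append 85 at index 4 → [71, 70, 64, 60, 85]
  85 > parent 70 at index 1, swap → [71, 85, 64, 60, 70]
  85 > parent 71 at index 0, swap → [85, 71, 64, 60, 70]
extract-max → returns 85:
  remove root 85; move last element 70 to root → [70, 71, 64, 60]
  70 vs larger child 71 at index 1, swap → [71, 70, 64, 60]
insert 111:
  append 111 at index 4 → [71, 70, 64, 60, 111]
  111 > parent 70 at index 1, swap → [71, 111, 64, 60, 70]
  111 > parent 71 at index 0, swap → [111, 71, 64, 60, 70]

[111, 71, 64, 60, 70]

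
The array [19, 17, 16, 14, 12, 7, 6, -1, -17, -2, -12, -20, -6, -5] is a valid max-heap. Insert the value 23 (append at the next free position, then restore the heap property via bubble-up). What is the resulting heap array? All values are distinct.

append 23 at index 14 → [19, 17, 16, 14, 12, 7, 6, -1, -17, -2, -12, -20, -6, -5, 23]
23 > parent 6 at index 6, swap → [19, 17, 16, 14, 12, 7, 23, -1, -17, -2, -12, -20, -6, -5, 6]
23 > parent 16 at index 2, swap → [19, 17, 23, 14, 12, 7, 16, -1, -17, -2, -12, -20, -6, -5, 6]
23 > parent 19 at index 0, swap → [23, 17, 19, 14, 12, 7, 16, -1, -17, -2, -12, -20, -6, -5, 6]

[23, 17, 19, 14, 12, 7, 16, -1, -17, -2, -12, -20, -6, -5, 6]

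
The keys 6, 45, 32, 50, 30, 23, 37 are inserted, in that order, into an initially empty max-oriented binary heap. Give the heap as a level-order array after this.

Insert 6:
  append 6 at index 0 → [6] (no swap needed)
Insert 45:
  append 45 at index 1 → [6, 45]
  45 > parent 6 at index 0, swap → [45, 6]
Insert 32:
  append 32 at index 2 → [45, 6, 32] (no swap needed)
Insert 50:
  append 50 at index 3 → [45, 6, 32, 50]
  50 > parent 6 at index 1, swap → [45, 50, 32, 6]
  50 > parent 45 at index 0, swap → [50, 45, 32, 6]
Insert 30:
  append 30 at index 4 → [50, 45, 32, 6, 30] (no swap needed)
Insert 23:
  append 23 at index 5 → [50, 45, 32, 6, 30, 23] (no swap needed)
Insert 37:
  append 37 at index 6 → [50, 45, 32, 6, 30, 23, 37]
  37 > parent 32 at index 2, swap → [50, 45, 37, 6, 30, 23, 32]

[50, 45, 37, 6, 30, 23, 32]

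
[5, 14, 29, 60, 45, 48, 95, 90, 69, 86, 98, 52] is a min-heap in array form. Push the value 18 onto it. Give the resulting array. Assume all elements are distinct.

append 18 at index 12 → [5, 14, 29, 60, 45, 48, 95, 90, 69, 86, 98, 52, 18]
18 < parent 48 at index 5, swap → [5, 14, 29, 60, 45, 18, 95, 90, 69, 86, 98, 52, 48]
18 < parent 29 at index 2, swap → [5, 14, 18, 60, 45, 29, 95, 90, 69, 86, 98, 52, 48]

[5, 14, 18, 60, 45, 29, 95, 90, 69, 86, 98, 52, 48]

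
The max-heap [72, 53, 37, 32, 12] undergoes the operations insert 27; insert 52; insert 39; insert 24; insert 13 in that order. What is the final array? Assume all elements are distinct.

[72, 53, 52, 39, 13, 27, 37, 32, 24, 12]

insert 27:
  append 27 at index 5 → [72, 53, 37, 32, 12, 27] (no swap needed)
insert 52:
  append 52 at index 6 → [72, 53, 37, 32, 12, 27, 52]
  52 > parent 37 at index 2, swap → [72, 53, 52, 32, 12, 27, 37]
insert 39:
  append 39 at index 7 → [72, 53, 52, 32, 12, 27, 37, 39]
  39 > parent 32 at index 3, swap → [72, 53, 52, 39, 12, 27, 37, 32]
insert 24:
  append 24 at index 8 → [72, 53, 52, 39, 12, 27, 37, 32, 24] (no swap needed)
insert 13:
  append 13 at index 9 → [72, 53, 52, 39, 12, 27, 37, 32, 24, 13]
  13 > parent 12 at index 4, swap → [72, 53, 52, 39, 13, 27, 37, 32, 24, 12]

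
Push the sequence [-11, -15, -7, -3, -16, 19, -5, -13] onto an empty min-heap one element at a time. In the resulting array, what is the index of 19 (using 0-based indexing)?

Insert -11:
  append -11 at index 0 → [-11] (no swap needed)
Insert -15:
  append -15 at index 1 → [-11, -15]
  -15 < parent -11 at index 0, swap → [-15, -11]
Insert -7:
  append -7 at index 2 → [-15, -11, -7] (no swap needed)
Insert -3:
  append -3 at index 3 → [-15, -11, -7, -3] (no swap needed)
Insert -16:
  append -16 at index 4 → [-15, -11, -7, -3, -16]
  -16 < parent -11 at index 1, swap → [-15, -16, -7, -3, -11]
  -16 < parent -15 at index 0, swap → [-16, -15, -7, -3, -11]
Insert 19:
  append 19 at index 5 → [-16, -15, -7, -3, -11, 19] (no swap needed)
Insert -5:
  append -5 at index 6 → [-16, -15, -7, -3, -11, 19, -5] (no swap needed)
Insert -13:
  append -13 at index 7 → [-16, -15, -7, -3, -11, 19, -5, -13]
  -13 < parent -3 at index 3, swap → [-16, -15, -7, -13, -11, 19, -5, -3]
resulting array: [-16, -15, -7, -13, -11, 19, -5, -3]

5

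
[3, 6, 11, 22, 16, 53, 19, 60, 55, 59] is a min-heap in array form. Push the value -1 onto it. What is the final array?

[-1, 3, 11, 22, 6, 53, 19, 60, 55, 59, 16]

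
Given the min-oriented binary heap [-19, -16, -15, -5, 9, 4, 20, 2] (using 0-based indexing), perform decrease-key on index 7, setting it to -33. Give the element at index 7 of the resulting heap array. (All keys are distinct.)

-5

set index 7 from 2 to -33 → [-19, -16, -15, -5, 9, 4, 20, -33]
-33 < parent -5 at index 3, swap → [-19, -16, -15, -33, 9, 4, 20, -5]
-33 < parent -16 at index 1, swap → [-19, -33, -15, -16, 9, 4, 20, -5]
-33 < parent -19 at index 0, swap → [-33, -19, -15, -16, 9, 4, 20, -5]
resulting array: [-33, -19, -15, -16, 9, 4, 20, -5]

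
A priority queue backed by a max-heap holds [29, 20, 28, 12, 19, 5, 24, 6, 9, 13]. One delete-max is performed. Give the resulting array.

remove root 29; move last element 13 to root → [13, 20, 28, 12, 19, 5, 24, 6, 9]
13 vs larger child 28 at index 2, swap → [28, 20, 13, 12, 19, 5, 24, 6, 9]
13 vs larger child 24 at index 6, swap → [28, 20, 24, 12, 19, 5, 13, 6, 9]

[28, 20, 24, 12, 19, 5, 13, 6, 9]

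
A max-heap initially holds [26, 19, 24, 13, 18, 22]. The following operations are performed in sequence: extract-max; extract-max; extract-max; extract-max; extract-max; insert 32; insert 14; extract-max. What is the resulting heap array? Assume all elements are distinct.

extract-max → returns 26:
  remove root 26; move last element 22 to root → [22, 19, 24, 13, 18]
  22 vs larger child 24 at index 2, swap → [24, 19, 22, 13, 18]
extract-max → returns 24:
  remove root 24; move last element 18 to root → [18, 19, 22, 13]
  18 vs larger child 22 at index 2, swap → [22, 19, 18, 13]
extract-max → returns 22:
  remove root 22; move last element 13 to root → [13, 19, 18]
  13 vs larger child 19 at index 1, swap → [19, 13, 18]
extract-max → returns 19:
  remove root 19; move last element 18 to root → [18, 13] (no swap needed)
extract-max → returns 18:
  remove root 18; move last element 13 to root → [13] (no swap needed)
insert 32:
  append 32 at index 1 → [13, 32]
  32 > parent 13 at index 0, swap → [32, 13]
insert 14:
  append 14 at index 2 → [32, 13, 14] (no swap needed)
extract-max → returns 32:
  remove root 32; move last element 14 to root → [14, 13] (no swap needed)

[14, 13]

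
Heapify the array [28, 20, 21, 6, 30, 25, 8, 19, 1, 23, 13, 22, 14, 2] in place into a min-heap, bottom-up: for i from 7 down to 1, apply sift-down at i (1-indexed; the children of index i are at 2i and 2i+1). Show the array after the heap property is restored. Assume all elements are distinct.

[1, 6, 2, 19, 13, 14, 8, 28, 20, 23, 30, 22, 25, 21]

sift down from index 7:
  8 vs only child 2 at index 14, swap → [28, 20, 21, 6, 30, 25, 2, 19, 1, 23, 13, 22, 14, 8]
sift down from index 6:
  25 vs smaller child 14 at index 13, swap → [28, 20, 21, 6, 30, 14, 2, 19, 1, 23, 13, 22, 25, 8]
sift down from index 5:
  30 vs smaller child 13 at index 11, swap → [28, 20, 21, 6, 13, 14, 2, 19, 1, 23, 30, 22, 25, 8]
sift down from index 4:
  6 vs smaller child 1 at index 9, swap → [28, 20, 21, 1, 13, 14, 2, 19, 6, 23, 30, 22, 25, 8]
sift down from index 3:
  21 vs smaller child 2 at index 7, swap → [28, 20, 2, 1, 13, 14, 21, 19, 6, 23, 30, 22, 25, 8]
  21 vs only child 8 at index 14, swap → [28, 20, 2, 1, 13, 14, 8, 19, 6, 23, 30, 22, 25, 21]
sift down from index 2:
  20 vs smaller child 1 at index 4, swap → [28, 1, 2, 20, 13, 14, 8, 19, 6, 23, 30, 22, 25, 21]
  20 vs smaller child 6 at index 9, swap → [28, 1, 2, 6, 13, 14, 8, 19, 20, 23, 30, 22, 25, 21]
sift down from index 1:
  28 vs smaller child 1 at index 2, swap → [1, 28, 2, 6, 13, 14, 8, 19, 20, 23, 30, 22, 25, 21]
  28 vs smaller child 6 at index 4, swap → [1, 6, 2, 28, 13, 14, 8, 19, 20, 23, 30, 22, 25, 21]
  28 vs smaller child 19 at index 8, swap → [1, 6, 2, 19, 13, 14, 8, 28, 20, 23, 30, 22, 25, 21]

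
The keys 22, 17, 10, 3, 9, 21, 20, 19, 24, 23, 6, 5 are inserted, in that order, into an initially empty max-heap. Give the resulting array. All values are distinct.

[24, 23, 21, 19, 22, 10, 20, 3, 17, 9, 6, 5]

Insert 22:
  append 22 at index 0 → [22] (no swap needed)
Insert 17:
  append 17 at index 1 → [22, 17] (no swap needed)
Insert 10:
  append 10 at index 2 → [22, 17, 10] (no swap needed)
Insert 3:
  append 3 at index 3 → [22, 17, 10, 3] (no swap needed)
Insert 9:
  append 9 at index 4 → [22, 17, 10, 3, 9] (no swap needed)
Insert 21:
  append 21 at index 5 → [22, 17, 10, 3, 9, 21]
  21 > parent 10 at index 2, swap → [22, 17, 21, 3, 9, 10]
Insert 20:
  append 20 at index 6 → [22, 17, 21, 3, 9, 10, 20] (no swap needed)
Insert 19:
  append 19 at index 7 → [22, 17, 21, 3, 9, 10, 20, 19]
  19 > parent 3 at index 3, swap → [22, 17, 21, 19, 9, 10, 20, 3]
  19 > parent 17 at index 1, swap → [22, 19, 21, 17, 9, 10, 20, 3]
Insert 24:
  append 24 at index 8 → [22, 19, 21, 17, 9, 10, 20, 3, 24]
  24 > parent 17 at index 3, swap → [22, 19, 21, 24, 9, 10, 20, 3, 17]
  24 > parent 19 at index 1, swap → [22, 24, 21, 19, 9, 10, 20, 3, 17]
  24 > parent 22 at index 0, swap → [24, 22, 21, 19, 9, 10, 20, 3, 17]
Insert 23:
  append 23 at index 9 → [24, 22, 21, 19, 9, 10, 20, 3, 17, 23]
  23 > parent 9 at index 4, swap → [24, 22, 21, 19, 23, 10, 20, 3, 17, 9]
  23 > parent 22 at index 1, swap → [24, 23, 21, 19, 22, 10, 20, 3, 17, 9]
Insert 6:
  append 6 at index 10 → [24, 23, 21, 19, 22, 10, 20, 3, 17, 9, 6] (no swap needed)
Insert 5:
  append 5 at index 11 → [24, 23, 21, 19, 22, 10, 20, 3, 17, 9, 6, 5] (no swap needed)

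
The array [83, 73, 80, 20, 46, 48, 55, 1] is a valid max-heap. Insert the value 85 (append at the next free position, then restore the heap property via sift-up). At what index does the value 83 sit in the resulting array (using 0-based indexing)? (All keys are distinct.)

1

append 85 at index 8 → [83, 73, 80, 20, 46, 48, 55, 1, 85]
85 > parent 20 at index 3, swap → [83, 73, 80, 85, 46, 48, 55, 1, 20]
85 > parent 73 at index 1, swap → [83, 85, 80, 73, 46, 48, 55, 1, 20]
85 > parent 83 at index 0, swap → [85, 83, 80, 73, 46, 48, 55, 1, 20]
resulting array: [85, 83, 80, 73, 46, 48, 55, 1, 20]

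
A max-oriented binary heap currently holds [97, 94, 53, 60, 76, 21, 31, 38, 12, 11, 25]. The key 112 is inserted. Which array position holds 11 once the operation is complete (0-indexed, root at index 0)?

append 112 at index 11 → [97, 94, 53, 60, 76, 21, 31, 38, 12, 11, 25, 112]
112 > parent 21 at index 5, swap → [97, 94, 53, 60, 76, 112, 31, 38, 12, 11, 25, 21]
112 > parent 53 at index 2, swap → [97, 94, 112, 60, 76, 53, 31, 38, 12, 11, 25, 21]
112 > parent 97 at index 0, swap → [112, 94, 97, 60, 76, 53, 31, 38, 12, 11, 25, 21]
resulting array: [112, 94, 97, 60, 76, 53, 31, 38, 12, 11, 25, 21]

9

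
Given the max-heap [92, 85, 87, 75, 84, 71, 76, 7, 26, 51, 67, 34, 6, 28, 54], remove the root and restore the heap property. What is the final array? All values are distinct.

[87, 85, 76, 75, 84, 71, 54, 7, 26, 51, 67, 34, 6, 28]

remove root 92; move last element 54 to root → [54, 85, 87, 75, 84, 71, 76, 7, 26, 51, 67, 34, 6, 28]
54 vs larger child 87 at index 2, swap → [87, 85, 54, 75, 84, 71, 76, 7, 26, 51, 67, 34, 6, 28]
54 vs larger child 76 at index 6, swap → [87, 85, 76, 75, 84, 71, 54, 7, 26, 51, 67, 34, 6, 28]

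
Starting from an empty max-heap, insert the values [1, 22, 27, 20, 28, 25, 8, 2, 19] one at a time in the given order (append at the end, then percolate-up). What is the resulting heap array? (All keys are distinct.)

[28, 27, 25, 19, 20, 22, 8, 1, 2]

Insert 1:
  append 1 at index 0 → [1] (no swap needed)
Insert 22:
  append 22 at index 1 → [1, 22]
  22 > parent 1 at index 0, swap → [22, 1]
Insert 27:
  append 27 at index 2 → [22, 1, 27]
  27 > parent 22 at index 0, swap → [27, 1, 22]
Insert 20:
  append 20 at index 3 → [27, 1, 22, 20]
  20 > parent 1 at index 1, swap → [27, 20, 22, 1]
Insert 28:
  append 28 at index 4 → [27, 20, 22, 1, 28]
  28 > parent 20 at index 1, swap → [27, 28, 22, 1, 20]
  28 > parent 27 at index 0, swap → [28, 27, 22, 1, 20]
Insert 25:
  append 25 at index 5 → [28, 27, 22, 1, 20, 25]
  25 > parent 22 at index 2, swap → [28, 27, 25, 1, 20, 22]
Insert 8:
  append 8 at index 6 → [28, 27, 25, 1, 20, 22, 8] (no swap needed)
Insert 2:
  append 2 at index 7 → [28, 27, 25, 1, 20, 22, 8, 2]
  2 > parent 1 at index 3, swap → [28, 27, 25, 2, 20, 22, 8, 1]
Insert 19:
  append 19 at index 8 → [28, 27, 25, 2, 20, 22, 8, 1, 19]
  19 > parent 2 at index 3, swap → [28, 27, 25, 19, 20, 22, 8, 1, 2]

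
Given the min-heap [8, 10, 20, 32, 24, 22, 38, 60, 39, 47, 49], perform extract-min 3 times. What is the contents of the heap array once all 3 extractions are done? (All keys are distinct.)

extract-min #1 returns 8:
  remove root 8; move last element 49 to root → [49, 10, 20, 32, 24, 22, 38, 60, 39, 47]
  49 vs smaller child 10 at index 1, swap → [10, 49, 20, 32, 24, 22, 38, 60, 39, 47]
  49 vs smaller child 24 at index 4, swap → [10, 24, 20, 32, 49, 22, 38, 60, 39, 47]
  49 vs only child 47 at index 9, swap → [10, 24, 20, 32, 47, 22, 38, 60, 39, 49]
extract-min #2 returns 10:
  remove root 10; move last element 49 to root → [49, 24, 20, 32, 47, 22, 38, 60, 39]
  49 vs smaller child 20 at index 2, swap → [20, 24, 49, 32, 47, 22, 38, 60, 39]
  49 vs smaller child 22 at index 5, swap → [20, 24, 22, 32, 47, 49, 38, 60, 39]
extract-min #3 returns 20:
  remove root 20; move last element 39 to root → [39, 24, 22, 32, 47, 49, 38, 60]
  39 vs smaller child 22 at index 2, swap → [22, 24, 39, 32, 47, 49, 38, 60]
  39 vs smaller child 38 at index 6, swap → [22, 24, 38, 32, 47, 49, 39, 60]

[22, 24, 38, 32, 47, 49, 39, 60]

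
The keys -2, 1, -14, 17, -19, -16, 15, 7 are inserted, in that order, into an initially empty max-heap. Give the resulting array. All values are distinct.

Insert -2:
  append -2 at index 0 → [-2] (no swap needed)
Insert 1:
  append 1 at index 1 → [-2, 1]
  1 > parent -2 at index 0, swap → [1, -2]
Insert -14:
  append -14 at index 2 → [1, -2, -14] (no swap needed)
Insert 17:
  append 17 at index 3 → [1, -2, -14, 17]
  17 > parent -2 at index 1, swap → [1, 17, -14, -2]
  17 > parent 1 at index 0, swap → [17, 1, -14, -2]
Insert -19:
  append -19 at index 4 → [17, 1, -14, -2, -19] (no swap needed)
Insert -16:
  append -16 at index 5 → [17, 1, -14, -2, -19, -16] (no swap needed)
Insert 15:
  append 15 at index 6 → [17, 1, -14, -2, -19, -16, 15]
  15 > parent -14 at index 2, swap → [17, 1, 15, -2, -19, -16, -14]
Insert 7:
  append 7 at index 7 → [17, 1, 15, -2, -19, -16, -14, 7]
  7 > parent -2 at index 3, swap → [17, 1, 15, 7, -19, -16, -14, -2]
  7 > parent 1 at index 1, swap → [17, 7, 15, 1, -19, -16, -14, -2]

[17, 7, 15, 1, -19, -16, -14, -2]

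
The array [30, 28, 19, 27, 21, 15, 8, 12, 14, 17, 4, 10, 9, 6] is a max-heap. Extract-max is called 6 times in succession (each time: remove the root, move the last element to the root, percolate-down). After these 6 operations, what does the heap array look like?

[15, 14, 8, 12, 10, 4, 6, 9]

extract-max #1 returns 30:
  remove root 30; move last element 6 to root → [6, 28, 19, 27, 21, 15, 8, 12, 14, 17, 4, 10, 9]
  6 vs larger child 28 at index 1, swap → [28, 6, 19, 27, 21, 15, 8, 12, 14, 17, 4, 10, 9]
  6 vs larger child 27 at index 3, swap → [28, 27, 19, 6, 21, 15, 8, 12, 14, 17, 4, 10, 9]
  6 vs larger child 14 at index 8, swap → [28, 27, 19, 14, 21, 15, 8, 12, 6, 17, 4, 10, 9]
extract-max #2 returns 28:
  remove root 28; move last element 9 to root → [9, 27, 19, 14, 21, 15, 8, 12, 6, 17, 4, 10]
  9 vs larger child 27 at index 1, swap → [27, 9, 19, 14, 21, 15, 8, 12, 6, 17, 4, 10]
  9 vs larger child 21 at index 4, swap → [27, 21, 19, 14, 9, 15, 8, 12, 6, 17, 4, 10]
  9 vs larger child 17 at index 9, swap → [27, 21, 19, 14, 17, 15, 8, 12, 6, 9, 4, 10]
extract-max #3 returns 27:
  remove root 27; move last element 10 to root → [10, 21, 19, 14, 17, 15, 8, 12, 6, 9, 4]
  10 vs larger child 21 at index 1, swap → [21, 10, 19, 14, 17, 15, 8, 12, 6, 9, 4]
  10 vs larger child 17 at index 4, swap → [21, 17, 19, 14, 10, 15, 8, 12, 6, 9, 4]
extract-max #4 returns 21:
  remove root 21; move last element 4 to root → [4, 17, 19, 14, 10, 15, 8, 12, 6, 9]
  4 vs larger child 19 at index 2, swap → [19, 17, 4, 14, 10, 15, 8, 12, 6, 9]
  4 vs larger child 15 at index 5, swap → [19, 17, 15, 14, 10, 4, 8, 12, 6, 9]
extract-max #5 returns 19:
  remove root 19; move last element 9 to root → [9, 17, 15, 14, 10, 4, 8, 12, 6]
  9 vs larger child 17 at index 1, swap → [17, 9, 15, 14, 10, 4, 8, 12, 6]
  9 vs larger child 14 at index 3, swap → [17, 14, 15, 9, 10, 4, 8, 12, 6]
  9 vs larger child 12 at index 7, swap → [17, 14, 15, 12, 10, 4, 8, 9, 6]
extract-max #6 returns 17:
  remove root 17; move last element 6 to root → [6, 14, 15, 12, 10, 4, 8, 9]
  6 vs larger child 15 at index 2, swap → [15, 14, 6, 12, 10, 4, 8, 9]
  6 vs larger child 8 at index 6, swap → [15, 14, 8, 12, 10, 4, 6, 9]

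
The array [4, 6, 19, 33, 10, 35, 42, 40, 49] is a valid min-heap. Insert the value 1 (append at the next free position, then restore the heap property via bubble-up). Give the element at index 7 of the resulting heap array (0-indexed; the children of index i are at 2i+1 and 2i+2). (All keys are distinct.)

append 1 at index 9 → [4, 6, 19, 33, 10, 35, 42, 40, 49, 1]
1 < parent 10 at index 4, swap → [4, 6, 19, 33, 1, 35, 42, 40, 49, 10]
1 < parent 6 at index 1, swap → [4, 1, 19, 33, 6, 35, 42, 40, 49, 10]
1 < parent 4 at index 0, swap → [1, 4, 19, 33, 6, 35, 42, 40, 49, 10]
resulting array: [1, 4, 19, 33, 6, 35, 42, 40, 49, 10]

40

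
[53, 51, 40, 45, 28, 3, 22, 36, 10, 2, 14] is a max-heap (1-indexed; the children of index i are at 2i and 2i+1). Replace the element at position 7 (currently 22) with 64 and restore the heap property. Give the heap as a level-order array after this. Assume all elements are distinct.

[64, 51, 53, 45, 28, 3, 40, 36, 10, 2, 14]

set index 7 from 22 to 64 → [53, 51, 40, 45, 28, 3, 64, 36, 10, 2, 14]
64 > parent 40 at index 3, swap → [53, 51, 64, 45, 28, 3, 40, 36, 10, 2, 14]
64 > parent 53 at index 1, swap → [64, 51, 53, 45, 28, 3, 40, 36, 10, 2, 14]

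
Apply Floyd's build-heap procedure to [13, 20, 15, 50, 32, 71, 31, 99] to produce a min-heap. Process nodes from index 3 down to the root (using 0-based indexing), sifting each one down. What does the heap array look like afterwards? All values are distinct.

[13, 20, 15, 50, 32, 71, 31, 99]

sift down from index 3: already satisfies heap property
sift down from index 2: already satisfies heap property
sift down from index 1: already satisfies heap property
sift down from index 0: already satisfies heap property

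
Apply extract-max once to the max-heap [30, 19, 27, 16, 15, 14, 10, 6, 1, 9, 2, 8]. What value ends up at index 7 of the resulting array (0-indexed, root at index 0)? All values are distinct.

6

remove root 30; move last element 8 to root → [8, 19, 27, 16, 15, 14, 10, 6, 1, 9, 2]
8 vs larger child 27 at index 2, swap → [27, 19, 8, 16, 15, 14, 10, 6, 1, 9, 2]
8 vs larger child 14 at index 5, swap → [27, 19, 14, 16, 15, 8, 10, 6, 1, 9, 2]
resulting array: [27, 19, 14, 16, 15, 8, 10, 6, 1, 9, 2]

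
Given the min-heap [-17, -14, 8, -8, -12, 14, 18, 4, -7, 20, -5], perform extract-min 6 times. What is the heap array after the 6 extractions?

extract-min #1 returns -17:
  remove root -17; move last element -5 to root → [-5, -14, 8, -8, -12, 14, 18, 4, -7, 20]
  -5 vs smaller child -14 at index 1, swap → [-14, -5, 8, -8, -12, 14, 18, 4, -7, 20]
  -5 vs smaller child -12 at index 4, swap → [-14, -12, 8, -8, -5, 14, 18, 4, -7, 20]
extract-min #2 returns -14:
  remove root -14; move last element 20 to root → [20, -12, 8, -8, -5, 14, 18, 4, -7]
  20 vs smaller child -12 at index 1, swap → [-12, 20, 8, -8, -5, 14, 18, 4, -7]
  20 vs smaller child -8 at index 3, swap → [-12, -8, 8, 20, -5, 14, 18, 4, -7]
  20 vs smaller child -7 at index 8, swap → [-12, -8, 8, -7, -5, 14, 18, 4, 20]
extract-min #3 returns -12:
  remove root -12; move last element 20 to root → [20, -8, 8, -7, -5, 14, 18, 4]
  20 vs smaller child -8 at index 1, swap → [-8, 20, 8, -7, -5, 14, 18, 4]
  20 vs smaller child -7 at index 3, swap → [-8, -7, 8, 20, -5, 14, 18, 4]
  20 vs only child 4 at index 7, swap → [-8, -7, 8, 4, -5, 14, 18, 20]
extract-min #4 returns -8:
  remove root -8; move last element 20 to root → [20, -7, 8, 4, -5, 14, 18]
  20 vs smaller child -7 at index 1, swap → [-7, 20, 8, 4, -5, 14, 18]
  20 vs smaller child -5 at index 4, swap → [-7, -5, 8, 4, 20, 14, 18]
extract-min #5 returns -7:
  remove root -7; move last element 18 to root → [18, -5, 8, 4, 20, 14]
  18 vs smaller child -5 at index 1, swap → [-5, 18, 8, 4, 20, 14]
  18 vs smaller child 4 at index 3, swap → [-5, 4, 8, 18, 20, 14]
extract-min #6 returns -5:
  remove root -5; move last element 14 to root → [14, 4, 8, 18, 20]
  14 vs smaller child 4 at index 1, swap → [4, 14, 8, 18, 20]

[4, 14, 8, 18, 20]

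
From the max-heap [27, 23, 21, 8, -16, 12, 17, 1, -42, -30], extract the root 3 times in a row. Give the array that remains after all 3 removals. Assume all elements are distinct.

extract-max #1 returns 27:
  remove root 27; move last element -30 to root → [-30, 23, 21, 8, -16, 12, 17, 1, -42]
  -30 vs larger child 23 at index 1, swap → [23, -30, 21, 8, -16, 12, 17, 1, -42]
  -30 vs larger child 8 at index 3, swap → [23, 8, 21, -30, -16, 12, 17, 1, -42]
  -30 vs larger child 1 at index 7, swap → [23, 8, 21, 1, -16, 12, 17, -30, -42]
extract-max #2 returns 23:
  remove root 23; move last element -42 to root → [-42, 8, 21, 1, -16, 12, 17, -30]
  -42 vs larger child 21 at index 2, swap → [21, 8, -42, 1, -16, 12, 17, -30]
  -42 vs larger child 17 at index 6, swap → [21, 8, 17, 1, -16, 12, -42, -30]
extract-max #3 returns 21:
  remove root 21; move last element -30 to root → [-30, 8, 17, 1, -16, 12, -42]
  -30 vs larger child 17 at index 2, swap → [17, 8, -30, 1, -16, 12, -42]
  -30 vs larger child 12 at index 5, swap → [17, 8, 12, 1, -16, -30, -42]

[17, 8, 12, 1, -16, -30, -42]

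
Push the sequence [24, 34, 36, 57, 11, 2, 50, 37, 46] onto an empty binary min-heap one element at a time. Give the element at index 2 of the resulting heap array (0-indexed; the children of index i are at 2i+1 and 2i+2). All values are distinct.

Insert 24:
  append 24 at index 0 → [24] (no swap needed)
Insert 34:
  append 34 at index 1 → [24, 34] (no swap needed)
Insert 36:
  append 36 at index 2 → [24, 34, 36] (no swap needed)
Insert 57:
  append 57 at index 3 → [24, 34, 36, 57] (no swap needed)
Insert 11:
  append 11 at index 4 → [24, 34, 36, 57, 11]
  11 < parent 34 at index 1, swap → [24, 11, 36, 57, 34]
  11 < parent 24 at index 0, swap → [11, 24, 36, 57, 34]
Insert 2:
  append 2 at index 5 → [11, 24, 36, 57, 34, 2]
  2 < parent 36 at index 2, swap → [11, 24, 2, 57, 34, 36]
  2 < parent 11 at index 0, swap → [2, 24, 11, 57, 34, 36]
Insert 50:
  append 50 at index 6 → [2, 24, 11, 57, 34, 36, 50] (no swap needed)
Insert 37:
  append 37 at index 7 → [2, 24, 11, 57, 34, 36, 50, 37]
  37 < parent 57 at index 3, swap → [2, 24, 11, 37, 34, 36, 50, 57]
Insert 46:
  append 46 at index 8 → [2, 24, 11, 37, 34, 36, 50, 57, 46] (no swap needed)
resulting array: [2, 24, 11, 37, 34, 36, 50, 57, 46]

11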